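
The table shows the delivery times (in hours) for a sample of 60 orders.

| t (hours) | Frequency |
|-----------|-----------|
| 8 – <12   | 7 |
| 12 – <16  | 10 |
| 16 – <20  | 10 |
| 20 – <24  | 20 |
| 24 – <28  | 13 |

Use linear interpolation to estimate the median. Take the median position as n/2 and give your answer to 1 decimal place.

Cumulative frequencies: 7, 17, 27, 47, 60
n = 60; position = n/2 = 30.
This falls in the class 20 – <24: L = 20, F = 27, f = 20, h = 4.
Median ≈ 20 + ((30 − 27) / 20) × 4 = 20.6000

20.6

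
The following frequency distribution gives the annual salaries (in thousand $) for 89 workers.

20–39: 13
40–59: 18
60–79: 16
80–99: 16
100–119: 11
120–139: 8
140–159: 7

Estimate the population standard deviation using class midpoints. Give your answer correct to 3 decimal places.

Midpoints: 29.5, 49.5, 69.5, 89.5, 109.5, 129.5, 149.5
n = 89, Σfm = 7105.5, mean = 79.8371
Σfm² = 683372.25
Σf(m − x̄)² = Σfm² − (Σfm)²/n = 683372.25 − 7105.5²/89 = 116089.8876
Population variance = 116089.8876 / 89 = 1304.3808
Standard deviation = √1304.3808 = 36.1162

36.116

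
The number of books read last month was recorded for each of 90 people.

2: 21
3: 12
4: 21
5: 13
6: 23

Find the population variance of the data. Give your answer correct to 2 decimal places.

Values: 2, 3, 4, 5, 6
n = 90, Σfx = 365, mean = 4.0556
Σfx² = 1681
Σf(x − x̄)² = Σfx² − (Σfx)²/n = 1681 − 365²/90 = 200.7222
Population variance = 200.7222 / 90 = 2.2302

2.23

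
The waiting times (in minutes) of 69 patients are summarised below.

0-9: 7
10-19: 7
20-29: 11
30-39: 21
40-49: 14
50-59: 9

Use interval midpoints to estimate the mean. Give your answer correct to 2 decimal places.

Midpoints: 4.5, 14.5, 24.5, 34.5, 44.5, 54.5
Σfm = 7×4.5 + 7×14.5 + 11×24.5 + 21×34.5 + 14×44.5 + 9×54.5 = 2240.5
n = Σf = 69
Mean = 2240.5 / 69 = 32.4710

32.47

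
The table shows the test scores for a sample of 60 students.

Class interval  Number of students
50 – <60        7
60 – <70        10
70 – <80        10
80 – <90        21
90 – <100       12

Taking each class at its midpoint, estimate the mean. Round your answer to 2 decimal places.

Midpoints: 55, 65, 75, 85, 95
Σfm = 7×55 + 10×65 + 10×75 + 21×85 + 12×95 = 4710
n = Σf = 60
Mean = 4710 / 60 = 78.5000

78.50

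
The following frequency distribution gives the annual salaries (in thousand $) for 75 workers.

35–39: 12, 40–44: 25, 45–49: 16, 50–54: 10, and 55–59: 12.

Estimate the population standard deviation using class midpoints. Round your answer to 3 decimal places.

Midpoints: 37, 42, 47, 52, 57
n = 75, Σfm = 3450, mean = 46.0000
Σfm² = 161900
Σf(m − x̄)² = Σfm² − (Σfm)²/n = 161900 − 3450²/75 = 3200.0000
Population variance = 3200.0000 / 75 = 42.6667
Standard deviation = √42.6667 = 6.5320

6.532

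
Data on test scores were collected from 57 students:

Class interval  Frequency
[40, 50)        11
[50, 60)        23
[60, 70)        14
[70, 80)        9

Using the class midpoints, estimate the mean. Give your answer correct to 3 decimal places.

58.684

Midpoints: 45, 55, 65, 75
Σfm = 11×45 + 23×55 + 14×65 + 9×75 = 3345
n = Σf = 57
Mean = 3345 / 57 = 58.6842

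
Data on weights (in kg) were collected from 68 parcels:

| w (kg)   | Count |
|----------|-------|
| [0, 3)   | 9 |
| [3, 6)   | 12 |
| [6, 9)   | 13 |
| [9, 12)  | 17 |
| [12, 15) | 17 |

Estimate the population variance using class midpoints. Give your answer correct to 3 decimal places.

Midpoints: 1.5, 4.5, 7.5, 10.5, 13.5
n = 68, Σfm = 573, mean = 8.4265
Σfm² = 5967
Σf(m − x̄)² = Σfm² − (Σfm)²/n = 5967 − 573²/68 = 1138.6324
Population variance = 1138.6324 / 68 = 16.7446

16.745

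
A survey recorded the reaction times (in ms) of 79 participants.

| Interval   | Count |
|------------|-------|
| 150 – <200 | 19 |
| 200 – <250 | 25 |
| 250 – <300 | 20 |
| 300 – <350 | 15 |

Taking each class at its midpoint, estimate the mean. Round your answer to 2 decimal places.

244.62

Midpoints: 175, 225, 275, 325
Σfm = 19×175 + 25×225 + 20×275 + 15×325 = 19325
n = Σf = 79
Mean = 19325 / 79 = 244.6203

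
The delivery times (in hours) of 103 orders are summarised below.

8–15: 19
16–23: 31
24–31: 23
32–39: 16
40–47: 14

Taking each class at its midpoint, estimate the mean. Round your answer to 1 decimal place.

25.6

Midpoints: 11.5, 19.5, 27.5, 35.5, 43.5
Σfm = 19×11.5 + 31×19.5 + 23×27.5 + 16×35.5 + 14×43.5 = 2632.5
n = Σf = 103
Mean = 2632.5 / 103 = 25.5583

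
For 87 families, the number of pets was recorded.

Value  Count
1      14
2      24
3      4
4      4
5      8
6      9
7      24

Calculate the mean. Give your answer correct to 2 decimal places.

4.05

Values: 1, 2, 3, 4, 5, 6, 7
Σfx = 14×1 + 24×2 + 4×3 + 4×4 + 8×5 + 9×6 + 24×7 = 352
n = Σf = 87
Mean = 352 / 87 = 4.0460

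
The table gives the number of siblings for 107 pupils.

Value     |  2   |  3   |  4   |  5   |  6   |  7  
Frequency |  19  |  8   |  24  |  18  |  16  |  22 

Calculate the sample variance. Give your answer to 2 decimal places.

Values: 2, 3, 4, 5, 6, 7
n = 107, Σfx = 498, mean = 4.6542
Σfx² = 2636
Σf(x − x̄)² = Σfx² − (Σfx)²/n = 2636 − 498²/107 = 318.2056
Sample variance = 318.2056 / 106 = 3.0019

3.00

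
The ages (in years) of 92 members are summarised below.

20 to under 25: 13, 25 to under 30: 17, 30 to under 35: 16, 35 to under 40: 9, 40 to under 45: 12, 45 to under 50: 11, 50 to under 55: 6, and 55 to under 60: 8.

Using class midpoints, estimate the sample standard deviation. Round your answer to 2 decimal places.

Midpoints: 22.5, 27.5, 32.5, 37.5, 42.5, 47.5, 52.5, 57.5
n = 92, Σfm = 3425, mean = 37.2283
Σfm² = 138475
Σf(m − x̄)² = Σfm² − (Σfm)²/n = 138475 − 3425²/92 = 10968.2065
Sample variance = 10968.2065 / 91 = 120.5297
Standard deviation = √120.5297 = 10.9786

10.98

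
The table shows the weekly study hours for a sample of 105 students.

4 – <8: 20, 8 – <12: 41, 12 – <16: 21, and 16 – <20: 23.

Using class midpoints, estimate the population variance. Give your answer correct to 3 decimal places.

Midpoints: 6, 10, 14, 18
n = 105, Σfm = 1238, mean = 11.7905
Σfm² = 16388
Σf(m − x̄)² = Σfm² − (Σfm)²/n = 16388 − 1238²/105 = 1791.3905
Population variance = 1791.3905 / 105 = 17.0609

17.061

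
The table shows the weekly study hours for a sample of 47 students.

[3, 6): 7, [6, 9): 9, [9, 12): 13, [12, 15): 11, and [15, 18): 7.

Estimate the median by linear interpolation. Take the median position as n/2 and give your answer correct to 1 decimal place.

Cumulative frequencies: 7, 16, 29, 40, 47
n = 47; position = n/2 = 23.5.
This falls in the class [9, 12): L = 9, F = 16, f = 13, h = 3.
Median ≈ 9 + ((23.5 − 16) / 13) × 3 = 10.7308

10.7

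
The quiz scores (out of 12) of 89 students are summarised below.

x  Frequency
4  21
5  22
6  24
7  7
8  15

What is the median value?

Cumulative frequencies: 21, 43, 67, 74, 89
n = 89, so the median is the value in position (n+1)/2 = 45.
Position 45 falls at value 6.

6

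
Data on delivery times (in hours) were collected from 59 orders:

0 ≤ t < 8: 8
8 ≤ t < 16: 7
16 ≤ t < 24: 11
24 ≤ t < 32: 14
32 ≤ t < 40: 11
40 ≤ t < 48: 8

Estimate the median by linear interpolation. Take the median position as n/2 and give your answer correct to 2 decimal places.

26.00

Cumulative frequencies: 8, 15, 26, 40, 51, 59
n = 59; position = n/2 = 29.5.
This falls in the class 24 ≤ t < 32: L = 24, F = 26, f = 14, h = 8.
Median ≈ 24 + ((29.5 − 26) / 14) × 8 = 26.0000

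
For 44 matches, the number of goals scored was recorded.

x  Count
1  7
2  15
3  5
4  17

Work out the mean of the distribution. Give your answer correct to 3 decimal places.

2.727

Values: 1, 2, 3, 4
Σfx = 7×1 + 15×2 + 5×3 + 17×4 = 120
n = Σf = 44
Mean = 120 / 44 = 2.7273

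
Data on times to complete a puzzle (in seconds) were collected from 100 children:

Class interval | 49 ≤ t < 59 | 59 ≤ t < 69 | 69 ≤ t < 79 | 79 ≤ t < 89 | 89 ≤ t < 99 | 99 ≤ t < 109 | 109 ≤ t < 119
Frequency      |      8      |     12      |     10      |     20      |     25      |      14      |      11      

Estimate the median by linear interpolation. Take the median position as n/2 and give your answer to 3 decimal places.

89.000

Cumulative frequencies: 8, 20, 30, 50, 75, 89, 100
n = 100; position = n/2 = 50.
This falls in the class 79 ≤ t < 89: L = 79, F = 30, f = 20, h = 10.
Median ≈ 79 + ((50 − 30) / 20) × 10 = 89.0000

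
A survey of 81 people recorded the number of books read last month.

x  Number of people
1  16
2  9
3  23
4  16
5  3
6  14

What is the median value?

3

Cumulative frequencies: 16, 25, 48, 64, 67, 81
n = 81, so the median is the value in position (n+1)/2 = 41.
Position 41 falls at value 3.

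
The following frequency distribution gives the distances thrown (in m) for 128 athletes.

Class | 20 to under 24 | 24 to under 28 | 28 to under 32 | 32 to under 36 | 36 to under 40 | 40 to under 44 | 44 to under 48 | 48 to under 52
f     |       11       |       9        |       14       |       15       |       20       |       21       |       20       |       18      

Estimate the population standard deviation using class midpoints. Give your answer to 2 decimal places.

8.59

Midpoints: 22, 26, 30, 34, 38, 42, 46, 50
n = 128, Σfm = 4868, mean = 38.0312
Σfm² = 194592
Σf(m − x̄)² = Σfm² − (Σfm)²/n = 194592 − 4868²/128 = 9455.8750
Population variance = 9455.8750 / 128 = 73.8740
Standard deviation = √73.8740 = 8.5950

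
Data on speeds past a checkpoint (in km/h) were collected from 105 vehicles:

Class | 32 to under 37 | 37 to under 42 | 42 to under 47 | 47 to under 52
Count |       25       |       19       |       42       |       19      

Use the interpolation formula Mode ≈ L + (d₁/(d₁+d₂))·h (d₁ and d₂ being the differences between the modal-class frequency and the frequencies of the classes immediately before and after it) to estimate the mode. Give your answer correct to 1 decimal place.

44.5

Modal class: 42 to under 47 (highest frequency 42).
d₁ = 42 − 19 = 23, d₂ = 42 − 19 = 23
Mode ≈ 42 + (23/(23+23)) × 5 = 42 + 2.5000 = 44.5000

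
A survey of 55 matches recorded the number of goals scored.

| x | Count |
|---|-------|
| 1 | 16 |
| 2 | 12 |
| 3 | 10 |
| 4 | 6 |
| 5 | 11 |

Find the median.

Cumulative frequencies: 16, 28, 38, 44, 55
n = 55, so the median is the value in position (n+1)/2 = 28.
Position 28 falls at value 2.

2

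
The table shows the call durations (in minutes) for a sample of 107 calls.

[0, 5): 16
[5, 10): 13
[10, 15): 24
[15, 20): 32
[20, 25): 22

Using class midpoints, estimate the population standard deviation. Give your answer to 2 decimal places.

6.63

Midpoints: 2.5, 7.5, 12.5, 17.5, 22.5
n = 107, Σfm = 1492.5, mean = 13.9486
Σfm² = 25518.75
Σf(m − x̄)² = Σfm² − (Σfm)²/n = 25518.75 − 1492.5²/107 = 4700.4673
Population variance = 4700.4673 / 107 = 43.9296
Standard deviation = √43.9296 = 6.6279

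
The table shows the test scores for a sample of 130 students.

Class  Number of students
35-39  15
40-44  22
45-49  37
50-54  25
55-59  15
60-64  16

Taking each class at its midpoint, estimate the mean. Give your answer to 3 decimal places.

48.962

Midpoints: 37, 42, 47, 52, 57, 62
Σfm = 15×37 + 22×42 + 37×47 + 25×52 + 15×57 + 16×62 = 6365
n = Σf = 130
Mean = 6365 / 130 = 48.9615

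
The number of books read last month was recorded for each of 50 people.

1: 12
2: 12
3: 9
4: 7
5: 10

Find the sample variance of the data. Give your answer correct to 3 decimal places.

2.151

Values: 1, 2, 3, 4, 5
n = 50, Σfx = 141, mean = 2.8200
Σfx² = 503
Σf(x − x̄)² = Σfx² − (Σfx)²/n = 503 − 141²/50 = 105.3800
Sample variance = 105.3800 / 49 = 2.1506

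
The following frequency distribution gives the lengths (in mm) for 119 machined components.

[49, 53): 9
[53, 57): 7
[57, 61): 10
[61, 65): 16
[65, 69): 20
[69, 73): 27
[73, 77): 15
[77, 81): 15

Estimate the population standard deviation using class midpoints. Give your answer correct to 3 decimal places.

Midpoints: 51, 55, 59, 63, 67, 71, 75, 79
n = 119, Σfm = 8009, mean = 67.3025
Σfm² = 546775
Σf(m − x̄)² = Σfm² − (Σfm)²/n = 546775 − 8009²/119 = 7749.1092
Population variance = 7749.1092 / 119 = 65.1186
Standard deviation = √65.1186 = 8.0696

8.070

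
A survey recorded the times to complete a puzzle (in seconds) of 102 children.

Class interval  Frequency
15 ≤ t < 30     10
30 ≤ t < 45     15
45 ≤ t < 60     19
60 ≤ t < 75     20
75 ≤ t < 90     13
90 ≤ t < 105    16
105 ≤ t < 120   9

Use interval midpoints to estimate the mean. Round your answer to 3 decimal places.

Midpoints: 22.5, 37.5, 52.5, 67.5, 82.5, 97.5, 112.5
Σfm = 10×22.5 + 15×37.5 + 19×52.5 + 20×67.5 + 13×82.5 + 16×97.5 + 9×112.5 = 6780
n = Σf = 102
Mean = 6780 / 102 = 66.4706

66.471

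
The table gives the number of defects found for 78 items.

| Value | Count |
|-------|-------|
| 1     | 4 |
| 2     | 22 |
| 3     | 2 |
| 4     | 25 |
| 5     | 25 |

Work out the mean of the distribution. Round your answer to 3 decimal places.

3.577

Values: 1, 2, 3, 4, 5
Σfx = 4×1 + 22×2 + 2×3 + 25×4 + 25×5 = 279
n = Σf = 78
Mean = 279 / 78 = 3.5769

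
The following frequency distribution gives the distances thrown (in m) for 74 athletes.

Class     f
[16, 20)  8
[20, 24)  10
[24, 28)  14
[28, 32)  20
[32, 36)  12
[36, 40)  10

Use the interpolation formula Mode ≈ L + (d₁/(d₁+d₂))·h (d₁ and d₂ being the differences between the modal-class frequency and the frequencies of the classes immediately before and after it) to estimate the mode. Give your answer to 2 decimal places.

29.71

Modal class: [28, 32) (highest frequency 20).
d₁ = 20 − 14 = 6, d₂ = 20 − 12 = 8
Mode ≈ 28 + (6/(6+8)) × 4 = 28 + 1.7143 = 29.7143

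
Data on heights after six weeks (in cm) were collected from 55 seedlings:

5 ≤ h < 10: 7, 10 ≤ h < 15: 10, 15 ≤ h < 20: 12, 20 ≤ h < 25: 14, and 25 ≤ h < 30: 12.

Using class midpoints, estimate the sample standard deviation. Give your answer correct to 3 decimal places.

6.682

Midpoints: 7.5, 12.5, 17.5, 22.5, 27.5
n = 55, Σfm = 1032.5, mean = 18.7727
Σfm² = 21793.75
Σf(m − x̄)² = Σfm² − (Σfm)²/n = 21793.75 − 1032.5²/55 = 2410.9091
Sample variance = 2410.9091 / 54 = 44.6465
Standard deviation = √44.6465 = 6.6818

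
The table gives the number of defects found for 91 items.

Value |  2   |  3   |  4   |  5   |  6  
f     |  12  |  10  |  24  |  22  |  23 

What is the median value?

4

Cumulative frequencies: 12, 22, 46, 68, 91
n = 91, so the median is the value in position (n+1)/2 = 46.
Position 46 falls at value 4.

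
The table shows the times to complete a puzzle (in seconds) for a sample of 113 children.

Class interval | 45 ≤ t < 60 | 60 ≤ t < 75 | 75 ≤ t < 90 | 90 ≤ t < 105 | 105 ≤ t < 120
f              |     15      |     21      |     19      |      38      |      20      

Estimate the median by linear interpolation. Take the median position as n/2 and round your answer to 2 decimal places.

90.59

Cumulative frequencies: 15, 36, 55, 93, 113
n = 113; position = n/2 = 56.5.
This falls in the class 90 ≤ t < 105: L = 90, F = 55, f = 38, h = 15.
Median ≈ 90 + ((56.5 − 55) / 38) × 15 = 90.5921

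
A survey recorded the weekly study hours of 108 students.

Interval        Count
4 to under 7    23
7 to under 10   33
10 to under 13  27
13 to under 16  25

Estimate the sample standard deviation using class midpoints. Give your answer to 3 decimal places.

3.216

Midpoints: 5.5, 8.5, 11.5, 14.5
n = 108, Σfm = 1080, mean = 10.0000
Σfm² = 11907
Σf(m − x̄)² = Σfm² − (Σfm)²/n = 11907 − 1080²/108 = 1107.0000
Sample variance = 1107.0000 / 107 = 10.3458
Standard deviation = √10.3458 = 3.2165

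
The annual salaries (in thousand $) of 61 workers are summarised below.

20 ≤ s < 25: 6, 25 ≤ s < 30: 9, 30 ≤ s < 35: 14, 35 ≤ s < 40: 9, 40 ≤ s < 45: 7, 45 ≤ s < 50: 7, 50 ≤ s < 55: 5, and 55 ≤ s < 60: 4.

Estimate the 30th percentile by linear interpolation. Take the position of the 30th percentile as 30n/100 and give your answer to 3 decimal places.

Cumulative frequencies: 6, 15, 29, 38, 45, 52, 57, 61
n = 61; position = 30n/100 = 18.3.
This falls in the class 30 ≤ s < 35: L = 30, F = 15, f = 14, h = 5.
30th percentile ≈ 30 + ((18.3 − 15) / 14) × 5 = 31.1786

31.179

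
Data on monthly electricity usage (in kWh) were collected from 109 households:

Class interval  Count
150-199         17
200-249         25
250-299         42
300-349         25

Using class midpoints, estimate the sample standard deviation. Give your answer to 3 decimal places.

49.860

Midpoints: 174.5, 224.5, 274.5, 324.5
n = 109, Σfm = 28220.5, mean = 258.9037
Σfm² = 7574877.25
Σf(m − x̄)² = Σfm² − (Σfm)²/n = 7574877.25 − 28220.5²/109 = 268486.2385
Sample variance = 268486.2385 / 108 = 2485.9837
Standard deviation = √2485.9837 = 49.8596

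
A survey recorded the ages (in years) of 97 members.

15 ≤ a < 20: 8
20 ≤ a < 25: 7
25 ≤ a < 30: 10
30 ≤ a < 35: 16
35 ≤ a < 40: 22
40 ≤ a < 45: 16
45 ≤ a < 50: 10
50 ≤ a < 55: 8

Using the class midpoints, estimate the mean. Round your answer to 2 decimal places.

Midpoints: 17.5, 22.5, 27.5, 32.5, 37.5, 42.5, 47.5, 52.5
Σfm = 8×17.5 + 7×22.5 + 10×27.5 + 16×32.5 + 22×37.5 + 16×42.5 + 10×47.5 + 8×52.5 = 3492.5
n = Σf = 97
Mean = 3492.5 / 97 = 36.0052

36.01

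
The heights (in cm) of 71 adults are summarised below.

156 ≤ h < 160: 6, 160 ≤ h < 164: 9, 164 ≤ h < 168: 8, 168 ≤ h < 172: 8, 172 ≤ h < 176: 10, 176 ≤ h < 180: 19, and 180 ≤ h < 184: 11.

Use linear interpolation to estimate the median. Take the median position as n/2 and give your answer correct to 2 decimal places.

Cumulative frequencies: 6, 15, 23, 31, 41, 60, 71
n = 71; position = n/2 = 35.5.
This falls in the class 172 ≤ h < 176: L = 172, F = 31, f = 10, h = 4.
Median ≈ 172 + ((35.5 − 31) / 10) × 4 = 173.8000

173.80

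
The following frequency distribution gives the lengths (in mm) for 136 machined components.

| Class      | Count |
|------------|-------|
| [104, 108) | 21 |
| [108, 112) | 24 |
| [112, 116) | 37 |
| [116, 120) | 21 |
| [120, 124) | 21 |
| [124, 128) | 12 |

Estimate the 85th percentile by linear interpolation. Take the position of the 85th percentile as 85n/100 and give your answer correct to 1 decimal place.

122.4

Cumulative frequencies: 21, 45, 82, 103, 124, 136
n = 136; position = 85n/100 = 115.6.
This falls in the class [120, 124): L = 120, F = 103, f = 21, h = 4.
85th percentile ≈ 120 + ((115.6 − 103) / 21) × 4 = 122.4000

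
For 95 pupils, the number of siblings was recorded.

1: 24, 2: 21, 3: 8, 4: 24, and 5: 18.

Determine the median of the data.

3

Cumulative frequencies: 24, 45, 53, 77, 95
n = 95, so the median is the value in position (n+1)/2 = 48.
Position 48 falls at value 3.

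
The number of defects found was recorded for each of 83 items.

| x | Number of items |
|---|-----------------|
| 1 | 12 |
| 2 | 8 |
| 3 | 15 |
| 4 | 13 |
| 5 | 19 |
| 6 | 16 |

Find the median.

4

Cumulative frequencies: 12, 20, 35, 48, 67, 83
n = 83, so the median is the value in position (n+1)/2 = 42.
Position 42 falls at value 4.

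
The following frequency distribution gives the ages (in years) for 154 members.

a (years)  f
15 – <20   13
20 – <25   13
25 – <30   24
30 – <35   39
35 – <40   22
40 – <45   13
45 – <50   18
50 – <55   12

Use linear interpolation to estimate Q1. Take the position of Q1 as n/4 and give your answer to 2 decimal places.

Cumulative frequencies: 13, 26, 50, 89, 111, 124, 142, 154
n = 154; position = n/4 = 38.5.
This falls in the class 25 – <30: L = 25, F = 26, f = 24, h = 5.
Lower quartile ≈ 25 + ((38.5 − 26) / 24) × 5 = 27.6042

27.60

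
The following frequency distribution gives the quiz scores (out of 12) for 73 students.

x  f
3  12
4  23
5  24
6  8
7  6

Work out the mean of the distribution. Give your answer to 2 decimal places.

Values: 3, 4, 5, 6, 7
Σfx = 12×3 + 23×4 + 24×5 + 8×6 + 6×7 = 338
n = Σf = 73
Mean = 338 / 73 = 4.6301

4.63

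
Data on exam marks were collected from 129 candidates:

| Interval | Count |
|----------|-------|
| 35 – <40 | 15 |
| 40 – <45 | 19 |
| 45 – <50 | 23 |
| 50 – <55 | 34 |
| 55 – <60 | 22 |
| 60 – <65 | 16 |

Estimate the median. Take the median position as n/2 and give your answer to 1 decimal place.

51.1

Cumulative frequencies: 15, 34, 57, 91, 113, 129
n = 129; position = n/2 = 64.5.
This falls in the class 50 – <55: L = 50, F = 57, f = 34, h = 5.
Median ≈ 50 + ((64.5 − 57) / 34) × 5 = 51.1029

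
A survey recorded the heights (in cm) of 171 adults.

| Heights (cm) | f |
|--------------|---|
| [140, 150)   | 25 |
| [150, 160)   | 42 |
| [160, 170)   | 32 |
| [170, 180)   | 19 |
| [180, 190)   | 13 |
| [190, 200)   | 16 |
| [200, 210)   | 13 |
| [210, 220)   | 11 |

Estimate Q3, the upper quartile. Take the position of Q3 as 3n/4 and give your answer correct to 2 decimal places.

187.88

Cumulative frequencies: 25, 67, 99, 118, 131, 147, 160, 171
n = 171; position = 3n/4 = 128.25.
This falls in the class [180, 190): L = 180, F = 118, f = 13, h = 10.
Upper quartile ≈ 180 + ((128.25 − 118) / 13) × 10 = 187.8846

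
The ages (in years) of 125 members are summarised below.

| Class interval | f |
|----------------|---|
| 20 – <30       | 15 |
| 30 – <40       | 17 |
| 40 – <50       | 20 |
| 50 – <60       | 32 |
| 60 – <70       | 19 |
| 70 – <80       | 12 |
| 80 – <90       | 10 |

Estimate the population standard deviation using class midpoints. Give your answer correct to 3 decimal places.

Midpoints: 25, 35, 45, 55, 65, 75, 85
n = 125, Σfm = 6615, mean = 52.9200
Σfm² = 387525
Σf(m − x̄)² = Σfm² − (Σfm)²/n = 387525 − 6615²/125 = 37459.2000
Population variance = 37459.2000 / 125 = 299.6736
Standard deviation = √299.6736 = 17.3111

17.311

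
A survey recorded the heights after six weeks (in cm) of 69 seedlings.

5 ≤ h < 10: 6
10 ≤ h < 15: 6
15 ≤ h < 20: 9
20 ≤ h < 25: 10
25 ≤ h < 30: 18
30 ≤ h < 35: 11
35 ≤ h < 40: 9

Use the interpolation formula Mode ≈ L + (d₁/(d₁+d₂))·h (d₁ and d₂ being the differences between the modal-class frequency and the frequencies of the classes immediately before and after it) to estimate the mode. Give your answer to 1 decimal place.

27.7

Modal class: 25 ≤ h < 30 (highest frequency 18).
d₁ = 18 − 10 = 8, d₂ = 18 − 11 = 7
Mode ≈ 25 + (8/(8+7)) × 5 = 25 + 2.6667 = 27.6667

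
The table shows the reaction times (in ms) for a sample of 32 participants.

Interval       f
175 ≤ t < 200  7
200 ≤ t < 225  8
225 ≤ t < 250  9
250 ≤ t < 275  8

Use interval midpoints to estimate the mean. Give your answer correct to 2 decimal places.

226.56

Midpoints: 187.5, 212.5, 237.5, 262.5
Σfm = 7×187.5 + 8×212.5 + 9×237.5 + 8×262.5 = 7250
n = Σf = 32
Mean = 7250 / 32 = 226.5625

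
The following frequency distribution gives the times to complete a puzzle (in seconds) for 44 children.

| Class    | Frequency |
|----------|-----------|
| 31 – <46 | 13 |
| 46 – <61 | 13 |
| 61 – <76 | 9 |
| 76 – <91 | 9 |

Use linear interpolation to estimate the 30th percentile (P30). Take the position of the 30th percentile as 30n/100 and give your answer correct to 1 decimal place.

Cumulative frequencies: 13, 26, 35, 44
n = 44; position = 30n/100 = 13.2.
This falls in the class 46 – <61: L = 46, F = 13, f = 13, h = 15.
30th percentile ≈ 46 + ((13.2 − 13) / 13) × 15 = 46.2308

46.2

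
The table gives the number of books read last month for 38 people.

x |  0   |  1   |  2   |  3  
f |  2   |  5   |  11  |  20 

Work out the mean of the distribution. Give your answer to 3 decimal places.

2.289

Values: 0, 1, 2, 3
Σfx = 2×0 + 5×1 + 11×2 + 20×3 = 87
n = Σf = 38
Mean = 87 / 38 = 2.2895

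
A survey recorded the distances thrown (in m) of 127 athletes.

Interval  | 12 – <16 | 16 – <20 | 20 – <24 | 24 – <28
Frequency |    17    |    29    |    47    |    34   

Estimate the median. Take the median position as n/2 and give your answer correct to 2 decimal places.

Cumulative frequencies: 17, 46, 93, 127
n = 127; position = n/2 = 63.5.
This falls in the class 20 – <24: L = 20, F = 46, f = 47, h = 4.
Median ≈ 20 + ((63.5 − 46) / 47) × 4 = 21.4894

21.49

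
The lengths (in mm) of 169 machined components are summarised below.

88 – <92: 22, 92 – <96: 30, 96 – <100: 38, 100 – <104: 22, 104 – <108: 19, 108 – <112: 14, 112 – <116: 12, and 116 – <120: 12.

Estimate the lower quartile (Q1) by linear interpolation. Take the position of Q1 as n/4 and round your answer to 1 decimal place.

94.7

Cumulative frequencies: 22, 52, 90, 112, 131, 145, 157, 169
n = 169; position = n/4 = 42.25.
This falls in the class 92 – <96: L = 92, F = 22, f = 30, h = 4.
Lower quartile ≈ 92 + ((42.25 − 22) / 30) × 4 = 94.7000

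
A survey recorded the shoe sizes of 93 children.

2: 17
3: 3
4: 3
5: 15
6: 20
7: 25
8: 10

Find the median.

6

Cumulative frequencies: 17, 20, 23, 38, 58, 83, 93
n = 93, so the median is the value in position (n+1)/2 = 47.
Position 47 falls at value 6.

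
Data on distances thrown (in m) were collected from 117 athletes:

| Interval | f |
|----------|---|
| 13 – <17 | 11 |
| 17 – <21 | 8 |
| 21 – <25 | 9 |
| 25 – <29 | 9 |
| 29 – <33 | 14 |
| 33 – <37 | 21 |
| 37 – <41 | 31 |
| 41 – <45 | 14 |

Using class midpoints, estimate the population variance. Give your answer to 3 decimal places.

76.076

Midpoints: 15, 19, 23, 27, 31, 35, 39, 43
n = 117, Σfm = 3747, mean = 32.0256
Σfm² = 128901
Σf(m − x̄)² = Σfm² − (Σfm)²/n = 128901 − 3747²/117 = 8900.9231
Population variance = 8900.9231 / 117 = 76.0763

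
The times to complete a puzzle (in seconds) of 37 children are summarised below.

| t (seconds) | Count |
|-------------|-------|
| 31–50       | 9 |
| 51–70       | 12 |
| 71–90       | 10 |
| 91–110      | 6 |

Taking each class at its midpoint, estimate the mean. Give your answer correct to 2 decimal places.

67.53

Midpoints: 40.5, 60.5, 80.5, 100.5
Σfm = 9×40.5 + 12×60.5 + 10×80.5 + 6×100.5 = 2498.5
n = Σf = 37
Mean = 2498.5 / 37 = 67.5270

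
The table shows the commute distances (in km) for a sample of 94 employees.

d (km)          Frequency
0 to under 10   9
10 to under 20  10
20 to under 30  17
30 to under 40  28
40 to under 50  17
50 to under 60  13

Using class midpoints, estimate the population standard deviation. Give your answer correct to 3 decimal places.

14.670

Midpoints: 5, 15, 25, 35, 45, 55
n = 94, Σfm = 3080, mean = 32.7660
Σfm² = 121150
Σf(m − x̄)² = Σfm² − (Σfm)²/n = 121150 − 3080²/94 = 20230.8511
Population variance = 20230.8511 / 94 = 215.2218
Standard deviation = √215.2218 = 14.6704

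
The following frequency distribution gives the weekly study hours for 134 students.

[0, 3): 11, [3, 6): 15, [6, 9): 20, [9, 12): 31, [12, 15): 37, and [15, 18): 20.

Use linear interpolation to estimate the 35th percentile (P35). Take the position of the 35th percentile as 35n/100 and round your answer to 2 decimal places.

9.09

Cumulative frequencies: 11, 26, 46, 77, 114, 134
n = 134; position = 35n/100 = 46.9.
This falls in the class [9, 12): L = 9, F = 46, f = 31, h = 3.
35th percentile ≈ 9 + ((46.9 − 46) / 31) × 3 = 9.0871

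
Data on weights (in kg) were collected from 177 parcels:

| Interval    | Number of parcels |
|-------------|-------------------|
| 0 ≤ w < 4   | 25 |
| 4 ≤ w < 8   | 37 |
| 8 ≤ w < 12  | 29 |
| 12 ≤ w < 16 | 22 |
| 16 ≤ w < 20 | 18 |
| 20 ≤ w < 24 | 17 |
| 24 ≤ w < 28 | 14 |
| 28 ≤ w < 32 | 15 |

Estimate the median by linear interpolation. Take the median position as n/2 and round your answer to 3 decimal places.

11.655

Cumulative frequencies: 25, 62, 91, 113, 131, 148, 162, 177
n = 177; position = n/2 = 88.5.
This falls in the class 8 ≤ w < 12: L = 8, F = 62, f = 29, h = 4.
Median ≈ 8 + ((88.5 − 62) / 29) × 4 = 11.6552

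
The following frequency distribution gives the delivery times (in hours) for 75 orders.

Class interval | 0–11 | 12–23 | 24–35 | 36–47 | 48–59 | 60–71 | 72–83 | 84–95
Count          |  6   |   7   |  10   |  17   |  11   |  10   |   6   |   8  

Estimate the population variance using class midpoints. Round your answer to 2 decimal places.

585.06

Midpoints: 5.5, 17.5, 29.5, 41.5, 53.5, 65.5, 77.5, 89.5
n = 75, Σfm = 3580.5, mean = 47.7400
Σfm² = 214812.75
Σf(m − x̄)² = Σfm² − (Σfm)²/n = 214812.75 − 3580.5²/75 = 43879.6800
Population variance = 43879.6800 / 75 = 585.0624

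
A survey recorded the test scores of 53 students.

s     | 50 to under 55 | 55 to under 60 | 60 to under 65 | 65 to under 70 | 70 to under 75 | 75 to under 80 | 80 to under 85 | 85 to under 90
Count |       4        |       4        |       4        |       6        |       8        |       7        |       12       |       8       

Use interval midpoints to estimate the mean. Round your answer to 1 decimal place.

Midpoints: 52.5, 57.5, 62.5, 67.5, 72.5, 77.5, 82.5, 87.5
Σfm = 4×52.5 + 4×57.5 + 4×62.5 + 6×67.5 + 8×72.5 + 7×77.5 + 12×82.5 + 8×87.5 = 3907.5
n = Σf = 53
Mean = 3907.5 / 53 = 73.7264

73.7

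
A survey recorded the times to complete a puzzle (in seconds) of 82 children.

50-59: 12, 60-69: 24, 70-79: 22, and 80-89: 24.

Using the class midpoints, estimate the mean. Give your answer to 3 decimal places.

71.573

Midpoints: 54.5, 64.5, 74.5, 84.5
Σfm = 12×54.5 + 24×64.5 + 22×74.5 + 24×84.5 = 5869
n = Σf = 82
Mean = 5869 / 82 = 71.5732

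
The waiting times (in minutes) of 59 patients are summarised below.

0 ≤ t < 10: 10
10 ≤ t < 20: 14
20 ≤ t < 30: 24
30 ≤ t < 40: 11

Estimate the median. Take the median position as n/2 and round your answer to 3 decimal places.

22.292

Cumulative frequencies: 10, 24, 48, 59
n = 59; position = n/2 = 29.5.
This falls in the class 20 ≤ t < 30: L = 20, F = 24, f = 24, h = 10.
Median ≈ 20 + ((29.5 − 24) / 24) × 10 = 22.2917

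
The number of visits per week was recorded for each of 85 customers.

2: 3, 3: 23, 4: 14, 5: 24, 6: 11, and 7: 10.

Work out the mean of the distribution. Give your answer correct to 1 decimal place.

4.6

Values: 2, 3, 4, 5, 6, 7
Σfx = 3×2 + 23×3 + 14×4 + 24×5 + 11×6 + 10×7 = 387
n = Σf = 85
Mean = 387 / 85 = 4.5529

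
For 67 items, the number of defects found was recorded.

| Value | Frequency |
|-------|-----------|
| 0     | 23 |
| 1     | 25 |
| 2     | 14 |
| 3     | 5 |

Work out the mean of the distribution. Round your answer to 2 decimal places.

Values: 0, 1, 2, 3
Σfx = 23×0 + 25×1 + 14×2 + 5×3 = 68
n = Σf = 67
Mean = 68 / 67 = 1.0149

1.01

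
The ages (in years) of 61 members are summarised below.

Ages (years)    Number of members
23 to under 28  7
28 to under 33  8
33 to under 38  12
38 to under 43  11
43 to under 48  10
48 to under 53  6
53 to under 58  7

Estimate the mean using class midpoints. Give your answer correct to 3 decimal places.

40.008

Midpoints: 25.5, 30.5, 35.5, 40.5, 45.5, 50.5, 55.5
Σfm = 7×25.5 + 8×30.5 + 12×35.5 + 11×40.5 + 10×45.5 + 6×50.5 + 7×55.5 = 2440.5
n = Σf = 61
Mean = 2440.5 / 61 = 40.0082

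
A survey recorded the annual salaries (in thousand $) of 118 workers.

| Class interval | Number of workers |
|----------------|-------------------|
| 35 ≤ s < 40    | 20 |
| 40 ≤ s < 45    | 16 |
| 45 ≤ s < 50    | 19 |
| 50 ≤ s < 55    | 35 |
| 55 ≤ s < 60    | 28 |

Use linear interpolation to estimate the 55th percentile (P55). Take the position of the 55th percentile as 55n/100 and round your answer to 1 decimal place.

51.4

Cumulative frequencies: 20, 36, 55, 90, 118
n = 118; position = 55n/100 = 64.9.
This falls in the class 50 ≤ s < 55: L = 50, F = 55, f = 35, h = 5.
55th percentile ≈ 50 + ((64.9 − 55) / 35) × 5 = 51.4143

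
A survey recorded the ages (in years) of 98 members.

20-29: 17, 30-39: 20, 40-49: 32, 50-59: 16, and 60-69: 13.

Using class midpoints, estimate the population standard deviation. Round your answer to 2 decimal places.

Midpoints: 24.5, 34.5, 44.5, 54.5, 64.5
n = 98, Σfm = 4241, mean = 43.2755
Σfm² = 198984.5
Σf(m − x̄)² = Σfm² − (Σfm)²/n = 198984.5 − 4241²/98 = 15453.0612
Population variance = 15453.0612 / 98 = 157.6843
Standard deviation = √157.6843 = 12.5572

12.56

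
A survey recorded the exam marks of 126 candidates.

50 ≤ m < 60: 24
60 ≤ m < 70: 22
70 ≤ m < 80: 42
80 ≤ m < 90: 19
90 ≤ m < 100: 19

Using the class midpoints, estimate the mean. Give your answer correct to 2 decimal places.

Midpoints: 55, 65, 75, 85, 95
Σfm = 24×55 + 22×65 + 42×75 + 19×85 + 19×95 = 9320
n = Σf = 126
Mean = 9320 / 126 = 73.9683

73.97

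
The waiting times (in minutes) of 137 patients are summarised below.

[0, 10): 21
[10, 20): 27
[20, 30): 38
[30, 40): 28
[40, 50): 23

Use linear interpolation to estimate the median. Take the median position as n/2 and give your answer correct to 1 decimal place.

Cumulative frequencies: 21, 48, 86, 114, 137
n = 137; position = n/2 = 68.5.
This falls in the class [20, 30): L = 20, F = 48, f = 38, h = 10.
Median ≈ 20 + ((68.5 − 48) / 38) × 10 = 25.3947

25.4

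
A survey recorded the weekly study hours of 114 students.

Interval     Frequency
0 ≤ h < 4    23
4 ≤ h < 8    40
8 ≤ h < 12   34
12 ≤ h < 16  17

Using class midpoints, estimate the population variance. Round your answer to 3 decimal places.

Midpoints: 2, 6, 10, 14
n = 114, Σfm = 864, mean = 7.5789
Σfm² = 8264
Σf(m − x̄)² = Σfm² − (Σfm)²/n = 8264 − 864²/114 = 1715.7895
Population variance = 1715.7895 / 114 = 15.0508

15.051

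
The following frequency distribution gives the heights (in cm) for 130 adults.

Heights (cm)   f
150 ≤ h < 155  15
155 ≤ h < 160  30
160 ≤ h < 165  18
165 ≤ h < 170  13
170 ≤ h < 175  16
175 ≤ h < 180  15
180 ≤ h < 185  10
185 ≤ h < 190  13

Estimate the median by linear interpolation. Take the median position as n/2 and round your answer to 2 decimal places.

165.77

Cumulative frequencies: 15, 45, 63, 76, 92, 107, 117, 130
n = 130; position = n/2 = 65.
This falls in the class 165 ≤ h < 170: L = 165, F = 63, f = 13, h = 5.
Median ≈ 165 + ((65 − 63) / 13) × 5 = 165.7692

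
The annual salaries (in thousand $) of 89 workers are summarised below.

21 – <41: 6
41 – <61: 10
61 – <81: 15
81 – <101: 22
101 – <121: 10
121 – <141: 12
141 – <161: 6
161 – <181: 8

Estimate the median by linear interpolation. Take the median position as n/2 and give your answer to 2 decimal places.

Cumulative frequencies: 6, 16, 31, 53, 63, 75, 81, 89
n = 89; position = n/2 = 44.5.
This falls in the class 81 – <101: L = 81, F = 31, f = 22, h = 20.
Median ≈ 81 + ((44.5 − 31) / 22) × 20 = 93.2727

93.27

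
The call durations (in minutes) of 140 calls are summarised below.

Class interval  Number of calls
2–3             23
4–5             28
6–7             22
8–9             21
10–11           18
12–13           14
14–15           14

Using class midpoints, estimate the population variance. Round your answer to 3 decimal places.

14.747

Midpoints: 2.5, 4.5, 6.5, 8.5, 10.5, 12.5, 14.5
n = 140, Σfm = 1072, mean = 7.6571
Σfm² = 10273
Σf(m − x̄)² = Σfm² − (Σfm)²/n = 10273 − 1072²/140 = 2064.5429
Population variance = 2064.5429 / 140 = 14.7467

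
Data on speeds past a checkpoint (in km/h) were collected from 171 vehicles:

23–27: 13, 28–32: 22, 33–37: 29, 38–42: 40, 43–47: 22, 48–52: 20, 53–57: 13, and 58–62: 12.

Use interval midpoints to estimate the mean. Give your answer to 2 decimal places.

41.08

Midpoints: 25, 30, 35, 40, 45, 50, 55, 60
Σfm = 13×25 + 22×30 + 29×35 + 40×40 + 22×45 + 20×50 + 13×55 + 12×60 = 7025
n = Σf = 171
Mean = 7025 / 171 = 41.0819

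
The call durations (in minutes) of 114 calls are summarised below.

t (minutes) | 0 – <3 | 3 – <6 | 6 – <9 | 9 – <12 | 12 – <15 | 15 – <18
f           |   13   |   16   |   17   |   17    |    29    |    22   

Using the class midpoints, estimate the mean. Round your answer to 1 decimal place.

10.1

Midpoints: 1.5, 4.5, 7.5, 10.5, 13.5, 16.5
Σfm = 13×1.5 + 16×4.5 + 17×7.5 + 17×10.5 + 29×13.5 + 22×16.5 = 1152
n = Σf = 114
Mean = 1152 / 114 = 10.1053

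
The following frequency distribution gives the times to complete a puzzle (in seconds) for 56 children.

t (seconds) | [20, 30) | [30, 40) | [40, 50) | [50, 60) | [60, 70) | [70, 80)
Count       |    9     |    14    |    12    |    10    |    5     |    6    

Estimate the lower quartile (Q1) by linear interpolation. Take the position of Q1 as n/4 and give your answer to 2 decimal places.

Cumulative frequencies: 9, 23, 35, 45, 50, 56
n = 56; position = n/4 = 14.
This falls in the class [30, 40): L = 30, F = 9, f = 14, h = 10.
Lower quartile ≈ 30 + ((14 − 9) / 14) × 10 = 33.5714

33.57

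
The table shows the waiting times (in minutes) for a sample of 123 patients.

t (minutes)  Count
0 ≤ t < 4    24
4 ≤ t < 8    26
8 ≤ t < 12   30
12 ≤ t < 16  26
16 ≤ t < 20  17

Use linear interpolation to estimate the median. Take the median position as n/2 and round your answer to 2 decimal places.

9.53

Cumulative frequencies: 24, 50, 80, 106, 123
n = 123; position = n/2 = 61.5.
This falls in the class 8 ≤ t < 12: L = 8, F = 50, f = 30, h = 4.
Median ≈ 8 + ((61.5 − 50) / 30) × 4 = 9.5333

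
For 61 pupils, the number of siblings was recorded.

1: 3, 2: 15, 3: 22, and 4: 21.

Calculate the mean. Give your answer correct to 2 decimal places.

Values: 1, 2, 3, 4
Σfx = 3×1 + 15×2 + 22×3 + 21×4 = 183
n = Σf = 61
Mean = 183 / 61 = 3.0000

3.00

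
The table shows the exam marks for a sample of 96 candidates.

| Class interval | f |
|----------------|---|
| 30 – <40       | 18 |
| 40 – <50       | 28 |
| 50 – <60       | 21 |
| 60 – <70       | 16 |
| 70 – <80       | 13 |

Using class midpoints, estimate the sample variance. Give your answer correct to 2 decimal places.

Midpoints: 35, 45, 55, 65, 75
n = 96, Σfm = 5060, mean = 52.7083
Σfm² = 283000
Σf(m − x̄)² = Σfm² − (Σfm)²/n = 283000 − 5060²/96 = 16295.8333
Sample variance = 16295.8333 / 95 = 171.5351

171.54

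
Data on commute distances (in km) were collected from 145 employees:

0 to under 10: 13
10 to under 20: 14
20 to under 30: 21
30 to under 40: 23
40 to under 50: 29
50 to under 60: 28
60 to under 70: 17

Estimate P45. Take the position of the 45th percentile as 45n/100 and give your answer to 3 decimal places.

37.500

Cumulative frequencies: 13, 27, 48, 71, 100, 128, 145
n = 145; position = 45n/100 = 65.25.
This falls in the class 30 to under 40: L = 30, F = 48, f = 23, h = 10.
45th percentile ≈ 30 + ((65.25 − 48) / 23) × 10 = 37.5000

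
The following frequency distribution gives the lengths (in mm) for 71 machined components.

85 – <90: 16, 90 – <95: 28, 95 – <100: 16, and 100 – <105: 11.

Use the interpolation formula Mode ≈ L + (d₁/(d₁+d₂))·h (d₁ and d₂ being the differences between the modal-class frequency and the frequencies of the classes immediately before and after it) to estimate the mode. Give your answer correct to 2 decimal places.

92.50

Modal class: 90 – <95 (highest frequency 28).
d₁ = 28 − 16 = 12, d₂ = 28 − 16 = 12
Mode ≈ 90 + (12/(12+12)) × 5 = 90 + 2.5000 = 92.5000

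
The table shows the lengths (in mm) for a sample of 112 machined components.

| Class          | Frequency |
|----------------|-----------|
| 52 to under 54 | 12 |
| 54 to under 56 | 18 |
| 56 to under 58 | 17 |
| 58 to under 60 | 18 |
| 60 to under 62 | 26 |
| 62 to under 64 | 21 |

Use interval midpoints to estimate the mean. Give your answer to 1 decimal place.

58.6

Midpoints: 53, 55, 57, 59, 61, 63
Σfm = 12×53 + 18×55 + 17×57 + 18×59 + 26×61 + 21×63 = 6566
n = Σf = 112
Mean = 6566 / 112 = 58.6250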